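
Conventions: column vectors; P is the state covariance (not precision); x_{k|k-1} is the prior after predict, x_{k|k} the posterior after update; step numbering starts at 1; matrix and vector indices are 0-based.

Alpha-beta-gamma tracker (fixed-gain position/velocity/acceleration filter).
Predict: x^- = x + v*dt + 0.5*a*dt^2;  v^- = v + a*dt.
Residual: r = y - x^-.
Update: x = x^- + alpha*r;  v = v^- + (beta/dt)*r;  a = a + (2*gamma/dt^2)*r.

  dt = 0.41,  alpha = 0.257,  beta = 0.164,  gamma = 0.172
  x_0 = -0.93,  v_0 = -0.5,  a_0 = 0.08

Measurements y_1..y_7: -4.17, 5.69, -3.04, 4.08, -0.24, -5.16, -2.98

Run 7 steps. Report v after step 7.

step 1: x_pred=-1.1283  r=-3.0417  x^+=-1.9100  v^+=-1.6839  a^+=-6.1446
step 2: x_pred=-3.1168  r=8.8068  x^+=-0.8535  v^+=-0.6804  a^+=11.8778
step 3: x_pred=-0.1341  r=-2.9059  x^+=-0.8809  v^+=3.0271  a^+=5.9312
step 4: x_pred=0.8587  r=3.2213  x^+=1.6866  v^+=6.7474  a^+=12.5233
step 5: x_pred=5.5056  r=-5.7456  x^+=4.0290  v^+=9.5837  a^+=0.7655
step 6: x_pred=8.0226  r=-13.1826  x^+=4.6347  v^+=4.6245  a^+=-26.2115
step 7: x_pred=4.3277  r=-7.3077  x^+=2.4496  v^+=-9.0452  a^+=-41.1659

v_post = -9.0452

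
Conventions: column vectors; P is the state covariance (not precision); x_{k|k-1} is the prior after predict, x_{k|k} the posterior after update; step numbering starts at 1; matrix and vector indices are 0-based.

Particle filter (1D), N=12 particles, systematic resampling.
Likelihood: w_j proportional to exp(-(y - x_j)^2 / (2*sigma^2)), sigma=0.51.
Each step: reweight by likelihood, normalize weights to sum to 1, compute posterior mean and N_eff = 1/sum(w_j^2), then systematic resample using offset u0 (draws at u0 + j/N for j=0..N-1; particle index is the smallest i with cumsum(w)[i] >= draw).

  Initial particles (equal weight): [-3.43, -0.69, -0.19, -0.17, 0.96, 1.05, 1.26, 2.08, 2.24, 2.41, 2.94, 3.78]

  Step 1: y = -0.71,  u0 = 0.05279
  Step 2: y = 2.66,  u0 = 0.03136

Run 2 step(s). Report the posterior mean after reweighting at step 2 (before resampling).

post_mean = -0.1812

step 1: w=[0.0000, 0.4599, 0.2737, 0.2628, 0.0022, 0.0012, 0.0003, 0.0000, 0.0000, 0.0000, 0.0000, 0.0000]  mean=-0.4104  Neff=2.8130  idx=[1, 1, 1, 1, 1, 2, 2, 2, 2, 3, 3, 3]
step 2: w=[0.0003, 0.0003, 0.0003, 0.0003, 0.0003, 0.1291, 0.1291, 0.1291, 0.1291, 0.1606, 0.1606, 0.1606]  mean=-0.1812  Neff=6.9404  idx=[5, 5, 6, 7, 7, 8, 9, 9, 10, 10, 11, 11]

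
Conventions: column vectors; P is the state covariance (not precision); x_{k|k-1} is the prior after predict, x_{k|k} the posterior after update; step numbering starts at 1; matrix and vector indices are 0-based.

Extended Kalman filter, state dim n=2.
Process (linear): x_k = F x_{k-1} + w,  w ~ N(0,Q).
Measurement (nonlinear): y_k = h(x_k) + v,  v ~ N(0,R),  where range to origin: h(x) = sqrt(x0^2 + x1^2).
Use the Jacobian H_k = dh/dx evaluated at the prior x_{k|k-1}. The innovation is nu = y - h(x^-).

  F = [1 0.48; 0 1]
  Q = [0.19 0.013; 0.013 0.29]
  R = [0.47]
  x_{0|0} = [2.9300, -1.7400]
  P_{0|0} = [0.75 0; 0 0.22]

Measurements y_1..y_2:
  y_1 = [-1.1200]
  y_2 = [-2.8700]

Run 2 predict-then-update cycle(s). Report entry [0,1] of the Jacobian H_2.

H_jac[0,1] = -0.8220

step 1: x^-=[2.0948, -1.7400]  P^-=[0.9907 0.1186; 0.1186 0.5100]  H_jac=[0.7692 -0.6390]  S=[1.1479]  K=[0.5979; -0.2044]  nu=[-3.8432]  x^+=[-0.2030, -0.9544]  P^+=[0.5803 0.2589; 0.2589 0.4620]
step 2: x^-=[-0.6612, -0.9544]  P^-=[1.1253 0.4937; 0.4937 0.7520]  H_jac=[-0.5695 -0.8220]  S=[1.8053]  K=[-0.5798; -0.4982]  nu=[-4.0310]  x^+=[1.6759, 1.0537]  P^+=[0.5185 -0.0277; -0.0277 0.3040]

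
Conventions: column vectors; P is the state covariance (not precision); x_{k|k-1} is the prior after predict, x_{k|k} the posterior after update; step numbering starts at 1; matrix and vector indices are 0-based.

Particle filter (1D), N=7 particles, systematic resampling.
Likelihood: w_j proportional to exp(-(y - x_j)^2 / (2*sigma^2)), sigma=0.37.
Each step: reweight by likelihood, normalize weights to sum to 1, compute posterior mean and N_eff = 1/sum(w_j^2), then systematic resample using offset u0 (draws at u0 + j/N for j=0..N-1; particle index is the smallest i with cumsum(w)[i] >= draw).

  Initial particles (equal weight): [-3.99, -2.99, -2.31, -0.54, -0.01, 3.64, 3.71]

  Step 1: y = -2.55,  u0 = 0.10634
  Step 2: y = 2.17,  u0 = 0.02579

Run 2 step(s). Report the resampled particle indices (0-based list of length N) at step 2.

step 1: w=[0.0004, 0.3782, 0.6214, 0.0000, 0.0000, 0.0000, 0.0000]  mean=-2.5678  Neff=1.8897  idx=[1, 1, 2, 2, 2, 2, 2]
step 2: w=[0.0000, 0.0000, 0.2000, 0.2000, 0.2000, 0.2000, 0.2000]  mean=-2.3100  Neff=5.0000  idx=[2, 2, 3, 4, 4, 5, 6]

resampled_idx = [2, 2, 3, 4, 4, 5, 6]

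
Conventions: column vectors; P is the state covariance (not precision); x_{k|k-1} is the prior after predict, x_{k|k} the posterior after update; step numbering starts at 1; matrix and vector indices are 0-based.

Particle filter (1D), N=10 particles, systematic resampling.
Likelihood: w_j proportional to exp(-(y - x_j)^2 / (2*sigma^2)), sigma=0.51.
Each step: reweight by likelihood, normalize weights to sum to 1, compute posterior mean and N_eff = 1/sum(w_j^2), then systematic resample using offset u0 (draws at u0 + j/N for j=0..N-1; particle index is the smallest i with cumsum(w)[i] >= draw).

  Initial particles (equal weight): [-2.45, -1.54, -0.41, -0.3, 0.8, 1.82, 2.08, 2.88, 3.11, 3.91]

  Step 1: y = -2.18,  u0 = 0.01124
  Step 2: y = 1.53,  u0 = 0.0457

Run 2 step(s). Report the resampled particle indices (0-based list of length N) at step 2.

resampled_idx = [7, 7, 7, 8, 8, 8, 8, 9, 9, 9]

step 1: w=[0.6546, 0.3427, 0.0018, 0.0008, 0.0000, 0.0000, 0.0000, 0.0000, 0.0000, 0.0000]  mean=-2.1326  Neff=1.8315  idx=[0, 0, 0, 0, 0, 0, 0, 1, 1, 1]
step 2: w=[0.0000, 0.0000, 0.0000, 0.0000, 0.0000, 0.0000, 0.0000, 0.3333, 0.3333, 0.3333]  mean=-1.5400  Neff=3.0001  idx=[7, 7, 7, 8, 8, 8, 8, 9, 9, 9]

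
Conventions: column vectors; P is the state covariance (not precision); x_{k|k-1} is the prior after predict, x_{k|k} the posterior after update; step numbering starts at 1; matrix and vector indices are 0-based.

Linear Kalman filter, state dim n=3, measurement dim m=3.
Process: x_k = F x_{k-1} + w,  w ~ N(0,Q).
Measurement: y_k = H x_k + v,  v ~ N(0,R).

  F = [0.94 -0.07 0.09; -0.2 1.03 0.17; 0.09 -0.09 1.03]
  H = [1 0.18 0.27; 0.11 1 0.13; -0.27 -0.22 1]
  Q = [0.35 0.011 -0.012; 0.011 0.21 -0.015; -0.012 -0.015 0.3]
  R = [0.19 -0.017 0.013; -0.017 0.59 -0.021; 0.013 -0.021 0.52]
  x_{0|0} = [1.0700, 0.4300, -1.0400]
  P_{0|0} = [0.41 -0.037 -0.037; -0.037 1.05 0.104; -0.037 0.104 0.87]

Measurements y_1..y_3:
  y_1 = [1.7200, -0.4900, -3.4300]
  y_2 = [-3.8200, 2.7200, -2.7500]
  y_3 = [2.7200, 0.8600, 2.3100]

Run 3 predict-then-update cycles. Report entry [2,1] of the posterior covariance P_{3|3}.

step 1: x^-=[0.8821, 0.0521, -1.0136]  P^-=[0.7218 -0.1617 0.0688; -0.1617 1.4197 0.1443; 0.0688 0.1443 1.2093]  S=[1.0389 0.2489 0.2131; 0.2489 2.0428 -0.0046; 0.2131 -0.0046 1.7307]  K=[0.7446 -0.1269 -0.1443; -0.0257 0.6984 -0.0668; 0.2449 0.1229 0.6398]  nu=[1.1022, -0.5074, -2.1668]  x^+=[2.0798, -0.1859, -2.1924]  P^+=[0.1698 -0.0982 -0.0384; -0.0982 0.4225 0.0167; -0.0384 0.0167 0.3266]
step 2: x^-=[1.7707, -0.9801, -2.0542]  P^-=[0.5110 -0.1469 0.0054; -0.1469 0.7234 0.0139; 0.0054 0.0139 0.6427]  S=[0.7226 0.0471 0.0660; 0.0471 1.3019 -0.0547; 0.0660 -0.0547 1.2085]  K=[0.6904 -0.0994 -0.1252; -0.0479 0.5438 -0.0602; 0.1975 0.0900 0.5214]  nu=[-4.8596, 3.7724, -0.4333]  x^+=[-1.9052, 1.3302, -2.9003]  P^+=[0.1539 -0.0807 -0.0302; -0.0807 0.3308 0.0077; -0.0302 0.0077 0.2653]
step 3: x^-=[-2.1450, 1.2581, -3.2785]  P^-=[0.4952 -0.1207 0.0049; -0.1207 0.6128 0.0028; 0.0049 0.0028 0.5797]  S=[0.7068 0.0466 0.0489; 0.0466 1.1929 -0.0565; 0.0489 -0.0565 1.1472]  K=[0.6860 -0.0876 -0.1227; -0.0426 0.5017 -0.0601; 0.1891 0.0823 0.4996]  nu=[5.5237, 0.2640, 5.2861]  x^+=[0.9730, 0.8377, 0.4289]  P^+=[0.1512 -0.0737 -0.0284; -0.0737 0.3055 0.0050; -0.0284 0.0050 0.2539]

P_post[2,1] = 0.0050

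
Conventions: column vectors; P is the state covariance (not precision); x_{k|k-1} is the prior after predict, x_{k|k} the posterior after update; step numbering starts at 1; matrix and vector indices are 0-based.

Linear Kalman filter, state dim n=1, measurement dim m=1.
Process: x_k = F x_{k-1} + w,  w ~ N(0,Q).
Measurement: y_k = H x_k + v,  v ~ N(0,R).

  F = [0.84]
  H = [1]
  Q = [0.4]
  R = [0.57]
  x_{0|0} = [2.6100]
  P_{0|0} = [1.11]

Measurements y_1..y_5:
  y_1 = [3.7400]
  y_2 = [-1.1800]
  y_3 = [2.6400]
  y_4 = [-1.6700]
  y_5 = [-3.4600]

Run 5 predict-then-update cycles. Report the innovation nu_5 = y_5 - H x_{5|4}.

innov = [-3.2875]

step 1: x^-=[2.1924]  P^-=[1.1832]  S=[1.7532]  K=[0.6749]  nu=[1.5476]  x^+=[3.2368]  P^+=[0.3847]
step 2: x^-=[2.7190]  P^-=[0.6714]  S=[1.2414]  K=[0.5409]  nu=[-3.8990]  x^+=[0.6102]  P^+=[0.3083]
step 3: x^-=[0.5126]  P^-=[0.6175]  S=[1.1875]  K=[0.5200]  nu=[2.1274]  x^+=[1.6189]  P^+=[0.2964]
step 4: x^-=[1.3598]  P^-=[0.6091]  S=[1.1791]  K=[0.5166]  nu=[-3.0298]  x^+=[-0.2054]  P^+=[0.2945]
step 5: x^-=[-0.1725]  P^-=[0.6078]  S=[1.1778]  K=[0.5160]  nu=[-3.2875]  x^+=[-1.8690]  P^+=[0.2941]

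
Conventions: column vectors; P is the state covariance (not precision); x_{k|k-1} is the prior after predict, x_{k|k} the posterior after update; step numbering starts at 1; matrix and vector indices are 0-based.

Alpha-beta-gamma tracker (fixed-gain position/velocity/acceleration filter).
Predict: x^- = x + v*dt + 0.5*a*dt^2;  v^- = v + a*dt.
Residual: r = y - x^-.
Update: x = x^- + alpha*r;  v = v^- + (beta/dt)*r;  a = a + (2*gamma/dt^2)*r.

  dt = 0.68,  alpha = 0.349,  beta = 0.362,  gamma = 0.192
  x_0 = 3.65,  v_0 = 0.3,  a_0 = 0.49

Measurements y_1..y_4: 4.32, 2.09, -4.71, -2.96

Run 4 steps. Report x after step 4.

x_post = -4.3039

step 1: x_pred=3.9673  r=0.3527  x^+=4.0904  v^+=0.8210  a^+=0.7829
step 2: x_pred=4.8297  r=-2.7397  x^+=3.8735  v^+=-0.1051  a^+=-1.4922
step 3: x_pred=3.4570  r=-8.1670  x^+=0.6067  v^+=-5.4676  a^+=-8.2745
step 4: x_pred=-5.0243  r=2.0643  x^+=-4.3039  v^+=-9.9953  a^+=-6.5603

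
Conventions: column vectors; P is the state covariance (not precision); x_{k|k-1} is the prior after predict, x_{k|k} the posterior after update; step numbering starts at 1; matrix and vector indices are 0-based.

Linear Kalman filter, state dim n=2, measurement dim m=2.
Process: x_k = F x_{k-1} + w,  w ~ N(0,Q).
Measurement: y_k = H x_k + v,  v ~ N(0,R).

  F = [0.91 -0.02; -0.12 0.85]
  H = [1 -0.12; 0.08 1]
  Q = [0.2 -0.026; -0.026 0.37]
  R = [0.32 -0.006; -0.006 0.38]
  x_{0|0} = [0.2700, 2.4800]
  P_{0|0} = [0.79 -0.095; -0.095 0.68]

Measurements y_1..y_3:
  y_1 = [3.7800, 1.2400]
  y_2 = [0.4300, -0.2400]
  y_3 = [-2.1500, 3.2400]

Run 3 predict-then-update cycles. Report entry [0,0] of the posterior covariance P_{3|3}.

step 1: x^-=[0.1961, 2.0756]  P^-=[0.8579 -0.1975; -0.1975 0.8921]  S=[1.2382 -0.2401; -0.2401 1.2459]  K=[0.7188 0.0350; -0.1139 0.6813]  nu=[3.8330, -0.8513]  x^+=[2.9215, 1.0590]  P^+=[0.2287 -0.0093; -0.0093 0.2603]
step 2: x^-=[2.6374, 0.5496]  P^-=[0.3898 -0.0626; -0.0626 0.5633]  S=[0.7330 -0.1044; -0.1044 0.9358]  K=[0.5460 0.0273; -0.0941 0.5861]  nu=[-2.1415, -1.0006]  x^+=[1.4408, 0.1648]  P^+=[0.1737 -0.0068; -0.0068 0.2238]
step 3: x^-=[1.3079, -0.0329]  P^-=[0.3442 -0.0540; -0.0540 0.5356]  S=[0.6849 -0.0963; -0.0963 0.9092]  K=[0.5156 0.0254; -0.0920 0.5746]  nu=[-3.4618, 3.1682]  x^+=[-0.3965, 2.1061]  P^+=[0.1641 -0.0066; -0.0066 0.2194]

P_post[0,0] = 0.1641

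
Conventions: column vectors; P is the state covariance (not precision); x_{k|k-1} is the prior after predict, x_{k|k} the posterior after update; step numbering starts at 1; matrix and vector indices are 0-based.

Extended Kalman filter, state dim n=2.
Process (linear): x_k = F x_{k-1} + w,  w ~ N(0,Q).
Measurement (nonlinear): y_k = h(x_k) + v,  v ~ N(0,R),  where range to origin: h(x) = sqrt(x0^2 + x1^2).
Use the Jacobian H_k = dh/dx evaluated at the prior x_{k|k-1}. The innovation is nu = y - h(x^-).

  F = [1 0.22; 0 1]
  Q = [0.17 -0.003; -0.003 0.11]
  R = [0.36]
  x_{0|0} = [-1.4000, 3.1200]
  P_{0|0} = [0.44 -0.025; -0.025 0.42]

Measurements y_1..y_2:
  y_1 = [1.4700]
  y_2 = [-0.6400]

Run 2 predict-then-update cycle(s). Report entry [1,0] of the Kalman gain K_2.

K[1,0] = 0.4907

step 1: x^-=[-0.7136, 3.1200]  P^-=[0.6193 0.0644; 0.0644 0.5300]  H_jac=[-0.2230 0.9748]  S=[0.8664]  K=[-0.0869; 0.5797]  nu=[-1.7306]  x^+=[-0.5632, 2.1167]  P^+=[0.6128 0.1081; 0.1081 0.2388]
step 2: x^-=[-0.0975, 2.1167]  P^-=[0.8419 0.1576; 0.1576 0.3488]  H_jac=[-0.0460 0.9989]  S=[0.6954]  K=[0.1707; 0.4907]  nu=[-2.7590]  x^+=[-0.5684, 0.7630]  P^+=[0.8216 0.0994; 0.0994 0.1814]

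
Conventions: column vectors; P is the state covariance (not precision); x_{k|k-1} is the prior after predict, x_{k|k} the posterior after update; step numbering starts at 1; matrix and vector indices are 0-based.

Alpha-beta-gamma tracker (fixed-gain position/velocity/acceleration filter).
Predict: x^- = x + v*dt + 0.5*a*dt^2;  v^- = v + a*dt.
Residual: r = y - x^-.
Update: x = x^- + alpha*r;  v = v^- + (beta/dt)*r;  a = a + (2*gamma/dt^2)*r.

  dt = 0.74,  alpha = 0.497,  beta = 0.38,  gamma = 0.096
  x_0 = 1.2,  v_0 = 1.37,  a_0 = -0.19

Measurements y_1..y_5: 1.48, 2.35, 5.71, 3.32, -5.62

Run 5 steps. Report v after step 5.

step 1: x_pred=2.1618  r=-0.6818  x^+=1.8229  v^+=0.8793  a^+=-0.4290
step 2: x_pred=2.3561  r=-0.0061  x^+=2.3531  v^+=0.5587  a^+=-0.4312
step 3: x_pred=2.6484  r=3.0616  x^+=4.1700  v^+=1.8117  a^+=0.6423
step 4: x_pred=5.6866  r=-2.3666  x^+=4.5104  v^+=1.0717  a^+=-0.1875
step 5: x_pred=5.2521  r=-10.8721  x^+=-0.1513  v^+=-4.6500  a^+=-3.9995

v_post = -4.6500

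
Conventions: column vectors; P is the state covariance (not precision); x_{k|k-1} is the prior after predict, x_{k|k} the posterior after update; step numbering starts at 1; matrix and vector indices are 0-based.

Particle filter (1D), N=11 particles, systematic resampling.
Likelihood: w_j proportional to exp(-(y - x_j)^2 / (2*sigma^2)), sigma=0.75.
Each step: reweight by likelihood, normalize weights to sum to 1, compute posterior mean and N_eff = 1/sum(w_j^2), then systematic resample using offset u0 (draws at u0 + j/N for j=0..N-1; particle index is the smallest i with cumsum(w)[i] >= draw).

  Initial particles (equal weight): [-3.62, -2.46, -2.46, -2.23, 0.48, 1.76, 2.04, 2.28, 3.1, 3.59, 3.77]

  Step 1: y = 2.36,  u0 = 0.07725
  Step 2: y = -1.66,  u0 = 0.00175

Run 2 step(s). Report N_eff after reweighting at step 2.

step 1: w=[0.0000, 0.0000, 0.0000, 0.0000, 0.0116, 0.1951, 0.2453, 0.2671, 0.1651, 0.0700, 0.0459]  mean=2.3943  Neff=4.9035  idx=[5, 5, 6, 6, 6, 7, 7, 7, 8, 9, 10]
step 2: w=[0.3832, 0.3832, 0.0651, 0.0651, 0.0651, 0.0128, 0.0128, 0.0128, 0.0000, 0.0000, 0.0000]  mean=1.8346  Neff=3.2592  idx=[0, 0, 0, 0, 0, 1, 1, 1, 1, 2, 4]

N_eff = 3.2592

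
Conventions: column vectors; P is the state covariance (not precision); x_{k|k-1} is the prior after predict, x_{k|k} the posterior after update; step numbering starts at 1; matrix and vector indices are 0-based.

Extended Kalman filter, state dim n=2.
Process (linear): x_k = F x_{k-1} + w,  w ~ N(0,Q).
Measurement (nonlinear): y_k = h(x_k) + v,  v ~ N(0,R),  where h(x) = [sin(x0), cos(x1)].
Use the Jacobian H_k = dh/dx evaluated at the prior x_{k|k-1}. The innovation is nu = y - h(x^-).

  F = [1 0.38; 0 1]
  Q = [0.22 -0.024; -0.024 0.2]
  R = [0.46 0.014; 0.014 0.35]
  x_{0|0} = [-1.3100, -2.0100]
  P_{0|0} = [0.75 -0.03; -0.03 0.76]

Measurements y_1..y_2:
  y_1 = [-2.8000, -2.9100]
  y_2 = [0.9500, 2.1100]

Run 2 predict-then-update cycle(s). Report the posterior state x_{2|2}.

x_post = [-3.7240, -5.4634]

step 1: x^-=[-2.0738, -2.0100]  P^-=[1.0569 0.2348; 0.2348 0.9600]  H_jac=[-0.4821 0.0000; 0.0000 0.9051]  S=[0.7056 -0.0884; -0.0884 1.1364]  K=[-0.7055 0.1321; -0.0652 0.7595]  nu=[-1.9239, -2.4848]  x^+=[-1.0447, -3.7718]  P^+=[0.6694 0.0402; 0.0402 0.2927]
step 2: x^-=[-2.4780, -3.7718]  P^-=[0.9622 0.1274; 0.1274 0.4927]  H_jac=[-0.7878 0.0000; 0.0000 -0.5893]  S=[1.0571 0.0731; 0.0731 0.5211]  K=[-0.7140 -0.0438; -0.0569 -0.5492]  nu=[1.5660, 2.9179]  x^+=[-3.7240, -5.4634]  P^+=[0.4177 0.0430; 0.0430 0.3275]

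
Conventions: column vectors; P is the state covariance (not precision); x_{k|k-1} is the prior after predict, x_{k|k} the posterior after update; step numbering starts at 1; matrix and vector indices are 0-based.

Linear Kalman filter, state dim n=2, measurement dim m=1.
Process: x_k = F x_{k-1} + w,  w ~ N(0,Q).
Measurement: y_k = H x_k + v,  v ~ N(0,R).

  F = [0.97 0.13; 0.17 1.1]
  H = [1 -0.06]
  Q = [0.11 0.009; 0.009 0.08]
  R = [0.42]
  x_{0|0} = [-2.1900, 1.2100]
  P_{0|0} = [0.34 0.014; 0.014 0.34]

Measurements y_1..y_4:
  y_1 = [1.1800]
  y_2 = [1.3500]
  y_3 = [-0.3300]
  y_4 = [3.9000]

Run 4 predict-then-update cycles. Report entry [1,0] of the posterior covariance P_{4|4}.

P_post[1,0] = 0.2341

step 1: x^-=[-1.9670, 0.9587]  P^-=[0.4392 0.1289; 0.1289 0.5065]  S=[0.8455]  K=[0.5103; 0.1165]  nu=[3.2045]  x^+=[-0.3318, 1.3322]  P^+=[0.2190 0.0786; 0.0786 0.4950]
step 2: x^-=[-0.1487, 1.4090]  P^-=[0.3443 0.2016; 0.2016 0.7147]  S=[0.7427]  K=[0.4473; 0.2137]  nu=[1.5832]  x^+=[0.5595, 1.7473]  P^+=[0.1957 0.1306; 0.1306 0.6808]
step 3: x^-=[0.7698, 2.0171]  P^-=[0.3386 0.2808; 0.2808 0.9582]  S=[0.7283]  K=[0.4417; 0.3067]  nu=[-0.9788]  x^+=[0.3375, 1.7169]  P^+=[0.1965 0.1822; 0.1822 0.8897]
step 4: x^-=[0.5505, 1.9460]  P^-=[0.3558 0.3670; 0.3670 1.2304]  S=[0.7362]  K=[0.4534; 0.3983]  nu=[3.4662]  x^+=[2.1222, 3.3265]  P^+=[0.2045 0.2341; 0.2341 1.1136]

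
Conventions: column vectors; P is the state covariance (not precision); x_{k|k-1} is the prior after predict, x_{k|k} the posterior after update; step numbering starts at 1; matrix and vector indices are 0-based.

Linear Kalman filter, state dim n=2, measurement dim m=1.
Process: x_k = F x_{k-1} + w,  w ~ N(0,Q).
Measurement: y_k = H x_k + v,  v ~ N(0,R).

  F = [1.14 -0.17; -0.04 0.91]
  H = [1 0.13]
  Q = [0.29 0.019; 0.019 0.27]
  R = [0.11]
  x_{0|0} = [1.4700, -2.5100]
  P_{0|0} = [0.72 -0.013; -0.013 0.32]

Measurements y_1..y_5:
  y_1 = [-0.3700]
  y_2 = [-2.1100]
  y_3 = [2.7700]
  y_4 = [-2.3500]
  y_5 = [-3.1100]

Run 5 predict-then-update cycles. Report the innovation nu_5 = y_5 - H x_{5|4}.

step 1: x^-=[2.1025, -2.3429]  P^-=[1.2400 -0.0769; -0.0769 0.5371]  S=[1.3391]  K=[0.9185; -0.0053]  nu=[-2.1679]  x^+=[0.1112, -2.3314]  P^+=[0.1102 -0.0704; -0.0704 0.5371]
step 2: x^-=[0.5231, -2.1260]  P^-=[0.4760 -0.1426; -0.1426 0.7200]  S=[0.5611]  K=[0.8153; -0.0874]  nu=[-2.3567]  x^+=[-1.3984, -1.9202]  P^+=[0.1030 -0.1027; -0.1027 0.7158]
step 3: x^-=[-1.2677, -1.6914]  P^-=[0.4844 -0.2036; -0.2036 0.8704]  S=[0.5561]  K=[0.8234; -0.1627]  nu=[4.2576]  x^+=[2.2378, -2.3841]  P^+=[0.1074 -0.1291; -0.1291 0.8556]
step 4: x^-=[2.9564, -2.2590]  P^-=[0.5043 -0.2531; -0.2531 0.9881]  S=[0.5652]  K=[0.8340; -0.2205]  nu=[-5.0127]  x^+=[-1.2244, -1.1536]  P^+=[0.1111 -0.1491; -0.1491 0.9606]
step 5: x^-=[-1.1998, -1.0008]  P^-=[0.5200 -0.2904; -0.2904 1.0765]  S=[0.5727]  K=[0.8421; -0.2627]  nu=[-1.7801]  x^+=[-2.6988, -0.5331]  P^+=[0.1139 -0.1637; -0.1637 1.0370]

innov = [-1.7801]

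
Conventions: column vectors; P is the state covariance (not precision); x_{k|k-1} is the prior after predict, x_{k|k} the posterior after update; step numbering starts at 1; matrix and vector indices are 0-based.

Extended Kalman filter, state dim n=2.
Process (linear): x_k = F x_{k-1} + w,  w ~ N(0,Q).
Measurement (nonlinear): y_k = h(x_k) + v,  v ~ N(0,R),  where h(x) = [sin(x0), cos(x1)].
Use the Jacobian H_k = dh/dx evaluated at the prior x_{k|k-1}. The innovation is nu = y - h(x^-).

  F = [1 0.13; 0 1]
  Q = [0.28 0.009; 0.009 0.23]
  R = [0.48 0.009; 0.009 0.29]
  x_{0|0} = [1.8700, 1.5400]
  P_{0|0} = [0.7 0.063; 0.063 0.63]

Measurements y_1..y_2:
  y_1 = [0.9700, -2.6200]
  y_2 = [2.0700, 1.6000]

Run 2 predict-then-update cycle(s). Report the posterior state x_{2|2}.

x_post = [1.6821, 4.6285]

step 1: x^-=[2.0702, 1.5400]  P^-=[1.0070 0.1539; 0.1539 0.8600]  H_jac=[-0.4789 0.0000; 0.0000 -0.9995]  S=[0.7110 0.0827; 0.0827 1.1492]  K=[-0.6684 -0.0858; -0.0168 -0.7468]  nu=[0.0921, -2.6508]  x^+=[2.2360, 3.5180]  P^+=[0.6715 0.0309; 0.0309 0.2168]
step 2: x^-=[2.6933, 3.5180]  P^-=[0.9632 0.0681; 0.0681 0.4468]  H_jac=[-0.9012 0.0000; 0.0000 0.3676]  S=[1.2623 -0.0136; -0.0136 0.3504]  K=[-0.6872 0.0448; -0.0436 0.4671]  nu=[1.6366, 2.5300]  x^+=[1.6821, 4.6285]  P^+=[0.3656 0.0186; 0.0186 0.3674]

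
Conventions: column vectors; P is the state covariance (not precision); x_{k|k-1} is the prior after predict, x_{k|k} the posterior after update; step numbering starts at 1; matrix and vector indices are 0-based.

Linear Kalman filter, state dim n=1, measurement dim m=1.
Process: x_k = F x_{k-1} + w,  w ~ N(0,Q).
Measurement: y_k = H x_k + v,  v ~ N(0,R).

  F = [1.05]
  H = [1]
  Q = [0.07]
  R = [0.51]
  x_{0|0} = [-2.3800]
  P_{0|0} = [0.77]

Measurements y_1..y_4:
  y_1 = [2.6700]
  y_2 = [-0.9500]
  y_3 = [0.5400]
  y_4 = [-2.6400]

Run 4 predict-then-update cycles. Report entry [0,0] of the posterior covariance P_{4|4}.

P_post[0,0] = 0.1849

step 1: x^-=[-2.4990]  P^-=[0.9189]  S=[1.4289]  K=[0.6431]  nu=[5.1690]  x^+=[0.8251]  P^+=[0.3280]
step 2: x^-=[0.8664]  P^-=[0.4316]  S=[0.9416]  K=[0.4584]  nu=[-1.8164]  x^+=[0.0338]  P^+=[0.2338]
step 3: x^-=[0.0355]  P^-=[0.3277]  S=[0.8377]  K=[0.3912]  nu=[0.5045]  x^+=[0.2329]  P^+=[0.1995]
step 4: x^-=[0.2445]  P^-=[0.2900]  S=[0.8000]  K=[0.3625]  nu=[-2.8845]  x^+=[-0.8010]  P^+=[0.1849]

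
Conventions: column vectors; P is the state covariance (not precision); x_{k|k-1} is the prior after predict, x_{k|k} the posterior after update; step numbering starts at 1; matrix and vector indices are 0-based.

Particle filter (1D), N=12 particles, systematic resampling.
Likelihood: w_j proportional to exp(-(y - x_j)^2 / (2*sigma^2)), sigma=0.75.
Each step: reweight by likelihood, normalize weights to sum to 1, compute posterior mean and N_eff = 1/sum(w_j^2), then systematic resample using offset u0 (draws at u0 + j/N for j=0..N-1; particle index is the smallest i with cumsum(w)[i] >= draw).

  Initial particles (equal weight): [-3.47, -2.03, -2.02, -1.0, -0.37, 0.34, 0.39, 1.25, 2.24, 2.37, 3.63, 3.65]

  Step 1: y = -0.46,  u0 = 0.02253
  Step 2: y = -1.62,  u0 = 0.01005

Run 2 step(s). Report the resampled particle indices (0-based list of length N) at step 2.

resampled_idx = [0, 0, 0, 1, 1, 2, 2, 3, 3, 4, 5, 7]

step 1: w=[0.0001, 0.0354, 0.0364, 0.2442, 0.3141, 0.1791, 0.1665, 0.0235, 0.0005, 0.0003, 0.0000, 0.0000]  mean=-0.3491  Neff=4.5204  idx=[1, 3, 3, 3, 4, 4, 4, 4, 5, 5, 6, 6]
step 2: w=[0.2095, 0.1728, 0.1728, 0.1728, 0.0607, 0.0607, 0.0607, 0.0607, 0.0080, 0.0080, 0.0067, 0.0067]  mean=-1.0228  Neff=6.7372  idx=[0, 0, 0, 1, 1, 2, 2, 3, 3, 4, 5, 7]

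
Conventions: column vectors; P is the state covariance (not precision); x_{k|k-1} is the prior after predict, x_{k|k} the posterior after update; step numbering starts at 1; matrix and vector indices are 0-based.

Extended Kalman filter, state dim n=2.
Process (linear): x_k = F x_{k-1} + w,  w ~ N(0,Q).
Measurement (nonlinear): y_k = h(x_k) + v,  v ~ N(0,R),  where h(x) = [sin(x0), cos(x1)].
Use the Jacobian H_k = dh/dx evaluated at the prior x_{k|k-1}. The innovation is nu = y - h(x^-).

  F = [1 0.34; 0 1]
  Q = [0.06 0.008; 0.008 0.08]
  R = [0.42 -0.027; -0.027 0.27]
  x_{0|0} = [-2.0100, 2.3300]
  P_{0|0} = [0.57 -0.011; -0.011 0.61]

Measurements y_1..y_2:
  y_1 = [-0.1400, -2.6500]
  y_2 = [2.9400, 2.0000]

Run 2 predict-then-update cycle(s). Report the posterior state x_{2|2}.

step 1: x^-=[-1.2178, 2.3300]  P^-=[0.6930 0.2044; 0.2044 0.6900]  H_jac=[0.3457 0.0000; 0.0000 -0.7254]  S=[0.5028 -0.0783; -0.0783 0.6331]  K=[0.4487 -0.1787; 0.0178 -0.7884]  nu=[0.7983, -1.9617]  x^+=[-0.5090, 3.8908]  P^+=[0.5590 0.0832; 0.0832 0.2941]
step 2: x^-=[0.8139, 3.8908]  P^-=[0.7096 0.1912; 0.1912 0.3741]  H_jac=[0.6867 0.0000; 0.0000 0.6811]  S=[0.7546 0.0624; 0.0624 0.4435]  K=[0.6288 0.2051; 0.1280 0.5565]  nu=[2.2130, 2.7322]  x^+=[2.7659, 5.6944]  P^+=[0.3765 0.0564; 0.0564 0.2155]

x_post = [2.7659, 5.6944]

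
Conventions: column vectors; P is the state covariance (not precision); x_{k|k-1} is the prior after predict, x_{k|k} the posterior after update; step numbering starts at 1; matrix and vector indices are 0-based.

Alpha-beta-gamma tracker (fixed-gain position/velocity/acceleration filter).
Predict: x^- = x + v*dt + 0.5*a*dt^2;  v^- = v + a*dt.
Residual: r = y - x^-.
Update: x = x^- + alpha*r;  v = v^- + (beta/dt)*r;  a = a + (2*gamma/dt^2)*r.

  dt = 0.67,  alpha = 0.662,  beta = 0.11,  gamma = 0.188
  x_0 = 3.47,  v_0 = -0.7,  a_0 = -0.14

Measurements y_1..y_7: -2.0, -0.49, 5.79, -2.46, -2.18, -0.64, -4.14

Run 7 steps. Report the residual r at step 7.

resid = -5.9252

step 1: x_pred=2.9696  r=-4.9696  x^+=-0.3203  v^+=-1.6097  a^+=-4.3025
step 2: x_pred=-2.3645  r=1.8745  x^+=-1.1236  v^+=-4.1846  a^+=-2.7325
step 3: x_pred=-4.5406  r=10.3306  x^+=2.2983  v^+=-4.3193  a^+=5.9205
step 4: x_pred=0.7332  r=-3.1932  x^+=-1.3807  v^+=-0.8769  a^+=3.2459
step 5: x_pred=-1.2397  r=-0.9403  x^+=-1.8622  v^+=1.1435  a^+=2.4582
step 6: x_pred=-0.5443  r=-0.0957  x^+=-0.6076  v^+=2.7748  a^+=2.3781
step 7: x_pred=1.7852  r=-5.9252  x^+=-2.1373  v^+=3.3953  a^+=-2.5849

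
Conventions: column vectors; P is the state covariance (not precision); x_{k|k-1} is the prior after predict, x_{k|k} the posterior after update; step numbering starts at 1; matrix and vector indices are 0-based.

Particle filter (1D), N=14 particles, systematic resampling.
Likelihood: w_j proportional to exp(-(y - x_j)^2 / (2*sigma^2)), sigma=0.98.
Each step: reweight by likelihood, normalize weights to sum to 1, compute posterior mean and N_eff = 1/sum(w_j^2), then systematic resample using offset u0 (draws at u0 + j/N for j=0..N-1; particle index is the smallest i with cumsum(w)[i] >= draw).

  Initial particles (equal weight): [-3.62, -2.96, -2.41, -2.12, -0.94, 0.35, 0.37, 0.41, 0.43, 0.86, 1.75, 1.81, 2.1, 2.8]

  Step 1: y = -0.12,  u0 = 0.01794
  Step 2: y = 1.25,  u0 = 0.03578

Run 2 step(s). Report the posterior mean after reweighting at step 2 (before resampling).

post_mean = 0.5669

step 1: w=[0.0003, 0.0028, 0.0121, 0.0231, 0.1304, 0.1649, 0.1633, 0.1599, 0.1581, 0.1122, 0.0300, 0.0266, 0.0142, 0.0022]  mean=0.2749  Neff=7.3254  idx=[3, 4, 4, 5, 5, 6, 6, 7, 7, 8, 8, 8, 9, 10]
step 2: w=[0.0003, 0.0101, 0.0101, 0.0808, 0.0808, 0.0823, 0.0823, 0.0853, 0.0853, 0.0868, 0.0868, 0.0868, 0.1138, 0.1082]  mean=0.5669  Neff=11.2800  idx=[3, 4, 4, 5, 6, 7, 8, 9, 10, 10, 11, 12, 13, 13]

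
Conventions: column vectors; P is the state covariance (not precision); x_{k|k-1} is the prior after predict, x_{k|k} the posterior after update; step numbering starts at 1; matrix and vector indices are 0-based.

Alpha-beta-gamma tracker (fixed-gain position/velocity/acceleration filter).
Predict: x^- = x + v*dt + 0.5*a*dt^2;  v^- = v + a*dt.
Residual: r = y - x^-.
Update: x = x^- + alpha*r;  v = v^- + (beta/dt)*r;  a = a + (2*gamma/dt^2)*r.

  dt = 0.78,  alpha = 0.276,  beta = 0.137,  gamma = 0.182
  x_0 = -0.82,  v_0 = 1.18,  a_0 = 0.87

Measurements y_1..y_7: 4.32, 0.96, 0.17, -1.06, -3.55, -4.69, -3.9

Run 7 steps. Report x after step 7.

step 1: x_pred=0.3651  r=3.9549  x^+=1.4566  v^+=2.5533  a^+=3.2362
step 2: x_pred=4.4326  r=-3.4726  x^+=3.4742  v^+=4.4676  a^+=1.1586
step 3: x_pred=7.3113  r=-7.1413  x^+=5.3403  v^+=4.1169  a^+=-3.1140
step 4: x_pred=7.6042  r=-8.6642  x^+=5.2129  v^+=0.1662  a^+=-8.2977
step 5: x_pred=2.8184  r=-6.3684  x^+=1.0607  v^+=-7.4246  a^+=-12.1079
step 6: x_pred=-8.4136  r=3.7236  x^+=-7.3859  v^+=-16.2147  a^+=-9.8801
step 7: x_pred=-23.0389  r=19.1389  x^+=-17.7566  v^+=-20.5596  a^+=1.5706

x_post = -17.7566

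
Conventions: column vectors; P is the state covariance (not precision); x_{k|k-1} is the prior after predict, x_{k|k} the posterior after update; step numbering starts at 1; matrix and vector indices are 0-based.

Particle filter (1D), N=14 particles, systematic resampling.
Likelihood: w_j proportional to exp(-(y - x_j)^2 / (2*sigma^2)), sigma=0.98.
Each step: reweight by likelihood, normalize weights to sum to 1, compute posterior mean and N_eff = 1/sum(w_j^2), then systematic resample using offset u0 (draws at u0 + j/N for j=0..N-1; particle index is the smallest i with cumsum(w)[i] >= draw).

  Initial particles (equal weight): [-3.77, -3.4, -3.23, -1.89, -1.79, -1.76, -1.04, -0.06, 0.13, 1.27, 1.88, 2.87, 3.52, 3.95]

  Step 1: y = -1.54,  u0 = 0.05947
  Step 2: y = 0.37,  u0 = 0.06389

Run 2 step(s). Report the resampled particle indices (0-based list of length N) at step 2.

resampled_idx = [4, 7, 9, 9, 10, 11, 12, 12, 12, 12, 13, 13, 13, 13]

step 1: w=[0.0157, 0.0344, 0.0471, 0.1955, 0.2017, 0.2032, 0.1830, 0.0666, 0.0488, 0.0034, 0.0005, 0.0000, 0.0000, 0.0000]  mean=-1.5993  Neff=6.0900  idx=[2, 3, 3, 3, 4, 4, 4, 5, 5, 6, 6, 6, 7, 8]
step 2: w=[0.0003, 0.0194, 0.0194, 0.0194, 0.0244, 0.0244, 0.0244, 0.0261, 0.0261, 0.0984, 0.0984, 0.0984, 0.2517, 0.2689]  mean=-0.6214  Neff=5.9158  idx=[4, 7, 9, 9, 10, 11, 12, 12, 12, 12, 13, 13, 13, 13]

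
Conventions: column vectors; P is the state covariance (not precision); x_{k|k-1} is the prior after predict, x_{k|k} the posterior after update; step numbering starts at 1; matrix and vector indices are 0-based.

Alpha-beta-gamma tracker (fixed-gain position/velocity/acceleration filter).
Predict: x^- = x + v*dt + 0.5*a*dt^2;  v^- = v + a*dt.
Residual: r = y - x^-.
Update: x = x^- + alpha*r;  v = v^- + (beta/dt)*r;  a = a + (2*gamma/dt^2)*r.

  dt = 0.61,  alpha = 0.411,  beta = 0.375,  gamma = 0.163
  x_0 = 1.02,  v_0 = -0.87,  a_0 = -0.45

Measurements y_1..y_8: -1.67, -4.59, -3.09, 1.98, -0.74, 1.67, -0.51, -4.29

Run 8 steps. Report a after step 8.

step 1: x_pred=0.4056  r=-2.0756  x^+=-0.4475  v^+=-2.4205  a^+=-2.2684
step 2: x_pred=-2.3460  r=-2.2440  x^+=-3.2683  v^+=-5.1837  a^+=-4.2344
step 3: x_pred=-7.2182  r=4.1282  x^+=-5.5215  v^+=-5.2289  a^+=-0.6177
step 4: x_pred=-8.8260  r=10.8060  x^+=-4.3848  v^+=1.0374  a^+=8.8496
step 5: x_pred=-2.1055  r=1.3655  x^+=-1.5443  v^+=7.2751  a^+=10.0459
step 6: x_pred=4.7625  r=-3.0925  x^+=3.4915  v^+=11.5019  a^+=7.3365
step 7: x_pred=11.8726  r=-12.3826  x^+=6.7834  v^+=8.3649  a^+=-3.5120
step 8: x_pred=11.2325  r=-15.5225  x^+=4.8528  v^+=-3.3200  a^+=-17.1115

a_post = -17.1115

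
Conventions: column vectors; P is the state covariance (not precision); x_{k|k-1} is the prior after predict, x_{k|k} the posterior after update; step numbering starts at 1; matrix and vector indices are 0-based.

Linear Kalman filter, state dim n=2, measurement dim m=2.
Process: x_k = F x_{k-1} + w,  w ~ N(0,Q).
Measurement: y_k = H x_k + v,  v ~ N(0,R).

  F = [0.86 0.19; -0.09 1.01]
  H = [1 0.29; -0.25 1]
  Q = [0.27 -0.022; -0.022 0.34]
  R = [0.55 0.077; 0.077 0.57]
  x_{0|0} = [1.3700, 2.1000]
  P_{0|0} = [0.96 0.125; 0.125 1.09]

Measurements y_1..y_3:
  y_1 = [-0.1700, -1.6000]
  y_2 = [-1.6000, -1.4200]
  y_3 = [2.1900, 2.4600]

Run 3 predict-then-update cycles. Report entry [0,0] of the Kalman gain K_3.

step 1: x^-=[1.5772, 1.9977]  P^-=[1.0602 0.2193; 0.2193 1.4370]  S=[1.8583 0.4321; 0.4321 1.9636]  K=[0.6431 -0.1648; 0.1882 0.6625]  nu=[-2.3265, -3.2034]  x^+=[0.6090, -0.5624]  P^+=[0.3300 0.0381; 0.0381 0.4016]
step 2: x^-=[0.4169, -0.6228]  P^-=[0.5410 0.0619; 0.0619 0.7454]  S=[1.1896 0.2154; 0.2154 1.3183]  K=[0.4946 -0.1364; 0.1376 0.5312]  nu=[-1.8362, -0.6930]  x^+=[-0.3967, -1.2436]  P^+=[0.2546 0.0240; 0.0240 0.3194]
step 3: x^-=[-0.5775, -1.2204]  P^-=[0.4776 0.0400; 0.0400 0.6635]  S=[1.1066 0.1871; 0.1871 1.2434]  K=[0.4647 -0.1338; 0.1243 0.5069]  nu=[3.1214, 3.5360]  x^+=[0.3999, 0.9600]  P^+=[0.2397 0.0194; 0.0194 0.3034]

K[0,0] = 0.4647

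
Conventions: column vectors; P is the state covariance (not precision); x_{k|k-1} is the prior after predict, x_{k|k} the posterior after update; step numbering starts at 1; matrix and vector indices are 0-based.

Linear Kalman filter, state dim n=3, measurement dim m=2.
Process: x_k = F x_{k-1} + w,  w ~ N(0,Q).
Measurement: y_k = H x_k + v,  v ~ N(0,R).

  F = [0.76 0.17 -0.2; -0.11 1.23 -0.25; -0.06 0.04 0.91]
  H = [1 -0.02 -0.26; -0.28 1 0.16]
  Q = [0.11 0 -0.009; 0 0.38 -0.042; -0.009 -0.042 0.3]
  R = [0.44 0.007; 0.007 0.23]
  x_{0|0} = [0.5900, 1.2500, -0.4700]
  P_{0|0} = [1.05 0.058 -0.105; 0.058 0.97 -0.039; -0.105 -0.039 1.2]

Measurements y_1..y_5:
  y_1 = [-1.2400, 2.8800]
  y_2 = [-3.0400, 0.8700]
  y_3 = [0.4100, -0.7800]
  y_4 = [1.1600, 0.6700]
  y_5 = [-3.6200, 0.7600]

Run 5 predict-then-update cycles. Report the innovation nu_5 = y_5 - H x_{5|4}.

innov = [-3.7374, 0.3007]

step 1: x^-=[0.7549, 1.5901, -0.4131]  P^-=[0.8421 0.2571 -0.3471; 0.2571 1.9377 -0.2992; -0.3471 -0.2992 1.3074]  S=[1.5383 -0.0655; -0.0655 2.0586]  K=[0.6028 0.0025; 0.2304 0.8904; -0.4432 -0.0106]  nu=[-2.0705, 1.5674]  x^+=[-0.4893, 2.5087, 0.4879]  P^+=[0.2832 0.0740 0.0634; 0.0740 0.2509 -0.1487; 0.0634 -0.1487 1.0057]
step 2: x^-=[-0.0430, 3.0175, 0.5737]  P^-=[0.3310 0.1791 -0.1789; 0.1791 0.9008 -0.4327; -0.1789 -0.4327 1.1161]  S=[0.9282 0.1022; 0.1022 0.9626]  K=[0.4010 0.0174; 0.2078 0.7897; -0.4783 -0.1612]  nu=[-2.7875, -2.2513]  x^+=[-1.1999, 0.6604, 2.2699]  P^+=[0.1801 0.0558 0.0093; 0.0558 0.2268 -0.1759; 0.0093 -0.1759 0.8630]
step 3: x^-=[-1.2536, 0.3768, 2.1640]  P^-=[0.2786 0.1758 -0.1909; 0.1758 0.8729 -0.4262; -0.1909 -0.4262 1.0015]  S=[0.8745 0.1144; 0.1144 0.9327]  K=[0.3678 0.0270; 0.2051 0.7849; -0.4843 -0.1685]  nu=[2.2338, -1.8541]  x^+=[-0.4820, -0.6202, 1.3946]  P^+=[0.1574 0.0564 -0.0223; 0.0564 0.2247 -0.1686; -0.0223 -0.1686 0.7513]
step 4: x^-=[-0.7507, -1.0585, 1.2732]  P^-=[0.2703 0.1755 -0.1907; 0.1755 0.8560 -0.3904; -0.1907 -0.3904 0.9130]  S=[0.8604 0.1110; 0.1110 0.9245]  K=[0.3636 0.0313; 0.2012 0.7811; -0.4690 -0.1502]  nu=[2.2205, 1.3146]  x^+=[0.0979, 0.4151, 0.0343]  P^+=[0.1531 0.0577 -0.0319; 0.0577 0.2223 -0.1567; -0.0319 -0.1567 0.6872]
step 5: x^-=[0.1381, 0.4912, 0.0420]  P^-=[0.2676 0.1715 -0.1838; 0.1715 0.8401 -0.3620; -0.1838 -0.3620 0.8618]  S=[0.8511 0.1043; 0.1043 0.9177]  K=[0.3626 0.0319; 0.1970 0.7776; -0.4540 -0.1365]  nu=[-3.7374, 0.3007]  x^+=[-1.2075, -0.0111, 1.6975]  P^+=[0.1523 0.0578 -0.0330; 0.0578 0.2202 -0.1488; -0.0330 -0.1488 0.6563]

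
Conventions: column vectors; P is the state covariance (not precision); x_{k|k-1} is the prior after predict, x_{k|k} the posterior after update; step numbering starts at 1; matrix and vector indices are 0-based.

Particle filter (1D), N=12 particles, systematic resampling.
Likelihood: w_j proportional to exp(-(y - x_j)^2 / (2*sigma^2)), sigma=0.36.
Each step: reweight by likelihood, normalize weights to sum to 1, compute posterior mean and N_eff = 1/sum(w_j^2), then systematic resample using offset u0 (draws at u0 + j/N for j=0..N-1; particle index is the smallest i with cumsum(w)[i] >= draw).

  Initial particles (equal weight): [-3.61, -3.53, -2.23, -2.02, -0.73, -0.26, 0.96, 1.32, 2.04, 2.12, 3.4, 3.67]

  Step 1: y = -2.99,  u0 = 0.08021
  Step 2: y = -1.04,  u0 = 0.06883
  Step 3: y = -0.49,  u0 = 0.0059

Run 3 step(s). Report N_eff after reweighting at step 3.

step 1: w=[0.3309, 0.4734, 0.1570, 0.0387, 0.0000, 0.0000, 0.0000, 0.0000, 0.0000, 0.0000, 0.0000, 0.0000]  mean=-3.2939  Neff=2.7797  idx=[0, 0, 0, 0, 1, 1, 1, 1, 1, 2, 2, 3]
step 2: w=[0.0000, 0.0000, 0.0000, 0.0000, 0.0000, 0.0000, 0.0000, 0.0000, 0.0000, 0.1282, 0.1282, 0.7436]  mean=-2.0738  Neff=1.7069  idx=[9, 10, 10, 11, 11, 11, 11, 11, 11, 11, 11, 11]
step 3: w=[0.0077, 0.0077, 0.0077, 0.1086, 0.1086, 0.1086, 0.1086, 0.1086, 0.1086, 0.1086, 0.1086, 0.1086]  mean=-2.0248  Neff=9.4135  idx=[0, 3, 4, 5, 5, 6, 7, 8, 8, 9, 10, 11]

N_eff = 9.4135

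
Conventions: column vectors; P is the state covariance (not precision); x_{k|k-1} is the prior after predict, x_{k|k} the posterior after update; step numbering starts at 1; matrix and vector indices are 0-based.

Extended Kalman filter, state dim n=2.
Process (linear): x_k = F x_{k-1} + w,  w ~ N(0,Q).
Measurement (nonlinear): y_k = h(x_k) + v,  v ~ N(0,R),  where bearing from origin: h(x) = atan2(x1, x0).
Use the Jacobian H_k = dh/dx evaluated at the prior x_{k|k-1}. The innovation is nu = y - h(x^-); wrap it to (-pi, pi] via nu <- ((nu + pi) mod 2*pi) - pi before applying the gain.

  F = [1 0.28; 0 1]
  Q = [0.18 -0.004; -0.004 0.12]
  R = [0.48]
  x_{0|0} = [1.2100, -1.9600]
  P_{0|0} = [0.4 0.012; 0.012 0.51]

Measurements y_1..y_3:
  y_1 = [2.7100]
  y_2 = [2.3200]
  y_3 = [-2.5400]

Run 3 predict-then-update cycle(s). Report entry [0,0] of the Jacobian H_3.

H_jac[0,0] = 0.1926

step 1: x^-=[0.6612, -1.9600]  P^-=[0.6267 0.1508; 0.1508 0.6300]  H_jac=[0.4581 0.1545]  S=[0.6479]  K=[0.4791; 0.2569]  nu=[-2.3277]  x^+=[-0.4539, -2.5580]  P^+=[0.4780 0.0711; 0.0711 0.5872]
step 2: x^-=[-1.1702, -2.5580]  P^-=[0.7439 0.2315; 0.2315 0.7072]  H_jac=[0.3233 -0.1479]  S=[0.5511]  K=[0.3743; -0.0540]  nu=[-1.9634]  x^+=[-1.9049, -2.4519]  P^+=[0.6667 0.2426; 0.2426 0.7056]
step 3: x^-=[-2.5915, -2.4519]  P^-=[1.0379 0.4362; 0.4362 0.8256]  H_jac=[0.1926 -0.2036]  S=[0.5185]  K=[0.2143; -0.1621]  nu=[-0.1561]  x^+=[-2.6249, -2.4266]  P^+=[1.0141 0.4542; 0.4542 0.8120]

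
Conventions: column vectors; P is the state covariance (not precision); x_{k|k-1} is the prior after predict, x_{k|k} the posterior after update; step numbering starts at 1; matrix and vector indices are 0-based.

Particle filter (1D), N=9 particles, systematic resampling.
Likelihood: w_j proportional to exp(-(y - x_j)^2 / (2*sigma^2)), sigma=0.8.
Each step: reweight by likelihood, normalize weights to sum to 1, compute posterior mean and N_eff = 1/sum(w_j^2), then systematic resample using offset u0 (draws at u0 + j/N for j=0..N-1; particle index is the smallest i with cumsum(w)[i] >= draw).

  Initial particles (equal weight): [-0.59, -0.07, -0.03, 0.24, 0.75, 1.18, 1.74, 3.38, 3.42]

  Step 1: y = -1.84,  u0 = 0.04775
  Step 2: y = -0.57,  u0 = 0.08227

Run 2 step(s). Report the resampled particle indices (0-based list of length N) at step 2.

step 1: w=[0.5911, 0.1733, 0.1550, 0.0682, 0.0106, 0.0016, 0.0001, 0.0000, 0.0000]  mean=-0.3392  Neff=2.4492  idx=[0, 0, 0, 0, 0, 1, 1, 2, 3]
step 2: w=[0.1244, 0.1244, 0.1244, 0.1244, 0.1244, 0.1023, 0.1023, 0.0991, 0.0745]  mean=-0.3663  Neff=8.8006  idx=[0, 1, 2, 3, 4, 5, 6, 7, 8]

resampled_idx = [0, 1, 2, 3, 4, 5, 6, 7, 8]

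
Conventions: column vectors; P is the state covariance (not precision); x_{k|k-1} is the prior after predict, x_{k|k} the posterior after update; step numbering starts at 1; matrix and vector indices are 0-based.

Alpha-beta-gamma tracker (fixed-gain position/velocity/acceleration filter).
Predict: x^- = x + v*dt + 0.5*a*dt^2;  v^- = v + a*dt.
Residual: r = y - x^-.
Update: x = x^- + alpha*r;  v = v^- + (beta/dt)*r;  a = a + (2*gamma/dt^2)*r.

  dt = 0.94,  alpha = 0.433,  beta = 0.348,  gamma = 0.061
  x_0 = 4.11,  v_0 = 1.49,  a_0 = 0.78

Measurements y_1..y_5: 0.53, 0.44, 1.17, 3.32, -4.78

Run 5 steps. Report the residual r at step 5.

step 1: x_pred=5.8552  r=-5.3252  x^+=3.5494  v^+=0.2517  a^+=0.0447
step 2: x_pred=3.8058  r=-3.3658  x^+=2.3484  v^+=-0.9523  a^+=-0.4200
step 3: x_pred=1.2677  r=-0.0977  x^+=1.2254  v^+=-1.3832  a^+=-0.4335
step 4: x_pred=-0.2663  r=3.5863  x^+=1.2866  v^+=-0.4630  a^+=0.0617
step 5: x_pred=0.8786  r=-5.6586  x^+=-1.5716  v^+=-2.4999  a^+=-0.7196

resid = -5.6586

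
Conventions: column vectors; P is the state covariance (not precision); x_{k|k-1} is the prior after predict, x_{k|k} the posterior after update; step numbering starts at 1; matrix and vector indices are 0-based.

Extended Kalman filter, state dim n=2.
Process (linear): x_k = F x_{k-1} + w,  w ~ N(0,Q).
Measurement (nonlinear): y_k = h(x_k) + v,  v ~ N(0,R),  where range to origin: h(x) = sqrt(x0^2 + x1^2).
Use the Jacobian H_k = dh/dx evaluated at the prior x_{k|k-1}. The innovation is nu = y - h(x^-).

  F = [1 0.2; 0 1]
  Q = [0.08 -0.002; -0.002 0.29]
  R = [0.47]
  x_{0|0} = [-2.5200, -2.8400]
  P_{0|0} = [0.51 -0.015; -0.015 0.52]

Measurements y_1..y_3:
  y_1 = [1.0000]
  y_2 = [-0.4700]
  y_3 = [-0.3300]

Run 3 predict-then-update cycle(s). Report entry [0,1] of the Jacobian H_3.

H_jac[0,1] = -0.1425

step 1: x^-=[-3.0880, -2.8400]  P^-=[0.6048 0.0870; 0.0870 0.8100]  H_jac=[-0.7360 -0.6769]  S=[1.2555]  K=[-0.4015; -0.4877]  nu=[-3.1954]  x^+=[-1.8052, -1.2815]  P^+=[0.4024 -0.1588; -0.1588 0.5113]
step 2: x^-=[-2.0615, -1.2815]  P^-=[0.4394 -0.0586; -0.0586 0.8013]  H_jac=[-0.8493 -0.5280]  S=[0.9577]  K=[-0.3573; -0.3898]  nu=[-2.8973]  x^+=[-1.0262, -0.1521]  P^+=[0.3171 -0.1920; -0.1920 0.6558]
step 3: x^-=[-1.0566, -0.1521]  P^-=[0.3465 -0.0628; -0.0628 0.9458]  H_jac=[-0.9898 -0.1425]  S=[0.8110]  K=[-0.4119; -0.0895]  nu=[-1.3975]  x^+=[-0.4810, -0.0270]  P^+=[0.2089 -0.0927; -0.0927 0.9393]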